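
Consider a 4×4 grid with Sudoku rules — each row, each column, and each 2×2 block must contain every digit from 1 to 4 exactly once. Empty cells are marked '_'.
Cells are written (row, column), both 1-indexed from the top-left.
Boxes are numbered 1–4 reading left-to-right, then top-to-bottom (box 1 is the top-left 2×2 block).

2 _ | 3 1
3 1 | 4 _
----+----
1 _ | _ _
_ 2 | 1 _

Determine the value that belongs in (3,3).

Row 3 already contains {1}.
Column 3 already contains {1, 3, 4}.
Its 2×2 block (box 4) already contains {1}.
The only value from 1–4 not eliminated is 2, so (3,3) = 2.

2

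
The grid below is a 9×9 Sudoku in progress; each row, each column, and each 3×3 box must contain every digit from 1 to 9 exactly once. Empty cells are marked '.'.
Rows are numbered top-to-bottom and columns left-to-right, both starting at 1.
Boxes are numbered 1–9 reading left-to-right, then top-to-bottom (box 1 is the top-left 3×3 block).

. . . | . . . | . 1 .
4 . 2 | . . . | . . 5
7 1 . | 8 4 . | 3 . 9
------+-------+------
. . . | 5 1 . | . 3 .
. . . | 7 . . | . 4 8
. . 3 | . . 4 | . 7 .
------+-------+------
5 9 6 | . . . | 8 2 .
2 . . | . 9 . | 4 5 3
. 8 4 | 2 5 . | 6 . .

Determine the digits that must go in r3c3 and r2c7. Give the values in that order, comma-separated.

5,7

For r3c3:
  Row 3 already contains {1, 3, 4, 7, 8, 9}.
  Column 3 already contains {2, 3, 4, 6}.
  Its 3×3 block (box 1) already contains {1, 2, 4, 7}.
  The only value from 1–9 not eliminated is 5, so r3c3 = 5.
For r2c7:
  Row 2 already contains {2, 4, 5}.
  Column 7 already contains {3, 4, 6, 8}.
  Its 3×3 block (box 3) already contains {1, 3, 5, 9}.
  The only value from 1–9 not eliminated is 7, so r2c7 = 7.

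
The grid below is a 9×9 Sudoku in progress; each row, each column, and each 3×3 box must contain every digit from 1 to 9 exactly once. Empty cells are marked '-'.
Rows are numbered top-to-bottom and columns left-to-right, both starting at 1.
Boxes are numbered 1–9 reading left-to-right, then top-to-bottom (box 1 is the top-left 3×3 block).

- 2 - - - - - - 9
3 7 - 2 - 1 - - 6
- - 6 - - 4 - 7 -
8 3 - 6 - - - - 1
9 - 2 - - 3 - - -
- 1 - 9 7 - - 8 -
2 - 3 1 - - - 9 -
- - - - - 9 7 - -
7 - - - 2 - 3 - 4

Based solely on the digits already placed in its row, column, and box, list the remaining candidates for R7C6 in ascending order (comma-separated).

5,6,7,8

Row 7 already contains {1, 2, 3, 9}.
Column 6 already contains {1, 3, 4, 9}.
Its 3×3 block (box 8) already contains {1, 2, 9}.
Removing those from 1–9 leaves {5, 6, 7, 8} as the candidates for R7C6.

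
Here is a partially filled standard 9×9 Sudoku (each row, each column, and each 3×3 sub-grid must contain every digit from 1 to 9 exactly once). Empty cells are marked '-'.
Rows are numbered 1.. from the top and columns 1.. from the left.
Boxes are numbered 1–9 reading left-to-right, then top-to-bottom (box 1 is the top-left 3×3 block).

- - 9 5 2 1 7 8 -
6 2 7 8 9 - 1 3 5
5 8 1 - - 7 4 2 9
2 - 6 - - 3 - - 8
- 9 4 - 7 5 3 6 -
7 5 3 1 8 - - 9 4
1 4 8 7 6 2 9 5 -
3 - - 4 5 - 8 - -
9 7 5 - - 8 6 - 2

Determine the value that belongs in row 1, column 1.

Row 1 already contains {1, 2, 5, 7, 8, 9}.
Column 1 already contains {1, 2, 3, 5, 6, 7, 9}.
Its 3×3 block (box 1) already contains {1, 2, 5, 6, 7, 8, 9}.
The only value from 1–9 not eliminated is 4, so row 1, column 1 = 4.

4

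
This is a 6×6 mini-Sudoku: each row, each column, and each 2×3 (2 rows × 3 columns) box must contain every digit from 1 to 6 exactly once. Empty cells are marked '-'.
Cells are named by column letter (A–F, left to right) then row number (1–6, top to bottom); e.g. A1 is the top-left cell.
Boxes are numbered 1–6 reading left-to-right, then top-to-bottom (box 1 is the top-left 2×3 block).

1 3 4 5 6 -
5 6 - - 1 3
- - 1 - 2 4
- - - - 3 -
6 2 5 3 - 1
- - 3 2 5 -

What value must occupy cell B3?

Row 3 already contains {1, 2, 4}.
Column B already contains {2, 3, 6}.
Its 2×3 block (box 3) already contains {1}.
The only value from 1–6 not eliminated is 5, so B3 = 5.

5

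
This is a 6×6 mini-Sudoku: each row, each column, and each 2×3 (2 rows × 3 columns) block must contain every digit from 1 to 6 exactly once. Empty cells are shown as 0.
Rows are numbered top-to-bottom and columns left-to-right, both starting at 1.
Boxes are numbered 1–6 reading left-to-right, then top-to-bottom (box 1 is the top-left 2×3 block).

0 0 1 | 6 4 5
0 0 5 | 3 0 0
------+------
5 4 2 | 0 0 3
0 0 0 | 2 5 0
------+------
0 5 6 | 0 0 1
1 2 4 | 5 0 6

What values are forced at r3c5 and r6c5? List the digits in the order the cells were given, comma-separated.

For r3c5:
  Consider where 6 can go in row 3.
  r3c4 is out (column 4 already has a 6).
  So the only cell in row 3 that can hold 6 is r3c5.
  So r3c5 = 6.
For r6c5:
  Row 6 already contains {1, 2, 4, 5, 6}.
  Column 5 already contains {4, 5}.
  Its 2×3 block (box 6) already contains {1, 5, 6}.
  The only value from 1–6 not eliminated is 3, so r6c5 = 3.

6,3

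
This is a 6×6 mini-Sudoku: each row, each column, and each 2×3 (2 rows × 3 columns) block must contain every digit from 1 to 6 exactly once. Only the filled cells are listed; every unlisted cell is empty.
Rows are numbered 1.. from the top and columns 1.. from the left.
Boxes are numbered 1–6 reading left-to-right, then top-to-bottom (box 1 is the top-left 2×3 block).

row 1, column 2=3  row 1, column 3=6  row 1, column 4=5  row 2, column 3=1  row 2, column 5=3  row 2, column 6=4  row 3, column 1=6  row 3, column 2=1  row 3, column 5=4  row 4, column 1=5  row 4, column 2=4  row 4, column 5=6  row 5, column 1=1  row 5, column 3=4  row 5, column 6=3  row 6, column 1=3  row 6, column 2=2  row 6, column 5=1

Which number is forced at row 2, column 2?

5

Row 2 already contains {1, 3, 4}.
Column 2 already contains {1, 2, 3, 4}.
Its 2×3 block (box 1) already contains {1, 3, 6}.
The only value from 1–6 not eliminated is 5, so row 2, column 2 = 5.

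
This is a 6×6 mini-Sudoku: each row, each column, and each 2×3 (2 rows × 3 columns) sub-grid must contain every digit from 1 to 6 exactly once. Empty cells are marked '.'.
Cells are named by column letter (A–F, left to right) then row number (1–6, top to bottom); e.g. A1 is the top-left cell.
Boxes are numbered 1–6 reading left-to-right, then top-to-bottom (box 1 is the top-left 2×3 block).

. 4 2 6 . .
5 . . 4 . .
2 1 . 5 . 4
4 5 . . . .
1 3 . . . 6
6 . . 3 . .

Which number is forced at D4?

Cell D4 itself could take any of {1, 2} by direct elimination.
Consider where 1 can go in column D.
D5 is out (row 5 already has a 1).
So the only cell in column D that can hold 1 is D4.
Therefore D4 = 1.

1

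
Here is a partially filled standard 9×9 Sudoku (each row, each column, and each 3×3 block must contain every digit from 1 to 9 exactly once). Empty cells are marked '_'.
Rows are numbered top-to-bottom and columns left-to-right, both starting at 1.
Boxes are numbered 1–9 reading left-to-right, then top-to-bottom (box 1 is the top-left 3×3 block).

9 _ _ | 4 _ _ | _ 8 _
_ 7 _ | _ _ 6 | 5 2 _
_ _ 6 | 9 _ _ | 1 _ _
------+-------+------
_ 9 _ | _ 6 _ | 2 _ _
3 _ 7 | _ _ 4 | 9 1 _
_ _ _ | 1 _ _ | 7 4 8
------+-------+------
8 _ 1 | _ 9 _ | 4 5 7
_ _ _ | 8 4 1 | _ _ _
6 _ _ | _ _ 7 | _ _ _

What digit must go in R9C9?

1

Cell R9C9 itself could take any of {1, 2, 3, 9} by direct elimination.
Consider where 1 can go in column 9.
R1C9 is out (box 3 already has a 1). R2C9 is out (box 3 already has a 1). R3C9 is out (row 3 already has a 1). R4C9 is out (box 6 already has a 1). The remaining empty cells in column 9 are similarly blocked.
So the only cell in column 9 that can hold 1 is R9C9.
Therefore R9C9 = 1.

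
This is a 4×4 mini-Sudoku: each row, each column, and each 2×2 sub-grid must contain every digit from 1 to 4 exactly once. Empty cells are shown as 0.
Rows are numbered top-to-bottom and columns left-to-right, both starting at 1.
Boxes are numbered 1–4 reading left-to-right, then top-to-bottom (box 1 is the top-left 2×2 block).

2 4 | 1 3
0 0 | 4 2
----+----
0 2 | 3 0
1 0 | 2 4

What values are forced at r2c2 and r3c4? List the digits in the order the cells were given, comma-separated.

For r2c2:
  Consider where 1 can go in box 1.
  r2c1 is out (column 1 already has a 1).
  So the only cell in box 1 that can hold 1 is r2c2.
  So r2c2 = 1.
For r3c4:
  Row 3 already contains {2, 3}.
  Column 4 already contains {2, 3, 4}.
  Its 2×2 block (box 4) already contains {2, 3, 4}.
  The only value from 1–4 not eliminated is 1, so r3c4 = 1.

1,1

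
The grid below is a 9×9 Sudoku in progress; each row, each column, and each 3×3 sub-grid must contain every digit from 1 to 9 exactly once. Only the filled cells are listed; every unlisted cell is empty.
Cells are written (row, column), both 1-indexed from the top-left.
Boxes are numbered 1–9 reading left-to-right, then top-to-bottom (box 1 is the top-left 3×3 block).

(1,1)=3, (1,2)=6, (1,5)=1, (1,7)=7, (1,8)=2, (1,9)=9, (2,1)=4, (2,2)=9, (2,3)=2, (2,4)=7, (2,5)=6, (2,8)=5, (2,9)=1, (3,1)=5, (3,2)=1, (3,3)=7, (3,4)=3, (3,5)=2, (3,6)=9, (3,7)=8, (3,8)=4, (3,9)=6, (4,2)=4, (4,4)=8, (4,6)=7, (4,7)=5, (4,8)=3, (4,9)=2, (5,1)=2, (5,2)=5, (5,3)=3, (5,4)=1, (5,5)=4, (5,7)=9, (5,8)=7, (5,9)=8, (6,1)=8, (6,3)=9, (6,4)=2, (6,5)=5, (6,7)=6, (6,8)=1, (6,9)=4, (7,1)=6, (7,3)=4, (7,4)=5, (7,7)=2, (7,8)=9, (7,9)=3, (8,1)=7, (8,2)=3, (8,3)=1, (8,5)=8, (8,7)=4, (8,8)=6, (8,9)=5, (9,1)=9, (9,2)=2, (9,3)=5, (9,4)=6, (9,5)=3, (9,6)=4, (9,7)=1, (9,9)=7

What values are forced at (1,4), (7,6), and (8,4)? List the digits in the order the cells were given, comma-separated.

4,1,9

For (1,4):
  Row 1 already contains {1, 2, 3, 6, 7, 9}.
  Column 4 already contains {1, 2, 3, 5, 6, 7, 8}.
  Its 3×3 block (box 2) already contains {1, 2, 3, 6, 7, 9}.
  The only value from 1–9 not eliminated is 4, so (1,4) = 4.
For (7,6):
  Row 7 already contains {2, 3, 4, 5, 6, 9}.
  Column 6 already contains {4, 7, 9}.
  Its 3×3 block (box 8) already contains {3, 4, 5, 6, 8}.
  The only value from 1–9 not eliminated is 1, so (7,6) = 1.
For (8,4):
  Row 8 already contains {1, 3, 4, 5, 6, 7, 8}.
  Column 4 already contains {1, 2, 3, 5, 6, 7, 8}.
  Its 3×3 block (box 8) already contains {3, 4, 5, 6, 8}.
  The only value from 1–9 not eliminated is 9, so (8,4) = 9.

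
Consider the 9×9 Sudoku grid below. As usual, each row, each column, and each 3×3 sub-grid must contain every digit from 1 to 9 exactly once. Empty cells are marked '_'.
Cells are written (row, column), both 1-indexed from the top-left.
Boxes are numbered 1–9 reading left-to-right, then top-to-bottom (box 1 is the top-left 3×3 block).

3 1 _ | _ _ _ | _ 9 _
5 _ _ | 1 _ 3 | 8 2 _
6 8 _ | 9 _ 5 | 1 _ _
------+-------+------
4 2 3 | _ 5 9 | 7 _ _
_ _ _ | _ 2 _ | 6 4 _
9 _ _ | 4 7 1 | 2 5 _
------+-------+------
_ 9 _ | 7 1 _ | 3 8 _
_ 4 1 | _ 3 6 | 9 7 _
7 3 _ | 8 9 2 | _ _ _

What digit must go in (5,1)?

Cell (5,1) itself could take any of {1, 8} by direct elimination.
Consider where 1 can go in column 1.
(7,1) is out (row 7 already has a 1).
(8,1) is out (row 8 already has a 1).
So the only cell in column 1 that can hold 1 is (5,1).
Therefore (5,1) = 1.

1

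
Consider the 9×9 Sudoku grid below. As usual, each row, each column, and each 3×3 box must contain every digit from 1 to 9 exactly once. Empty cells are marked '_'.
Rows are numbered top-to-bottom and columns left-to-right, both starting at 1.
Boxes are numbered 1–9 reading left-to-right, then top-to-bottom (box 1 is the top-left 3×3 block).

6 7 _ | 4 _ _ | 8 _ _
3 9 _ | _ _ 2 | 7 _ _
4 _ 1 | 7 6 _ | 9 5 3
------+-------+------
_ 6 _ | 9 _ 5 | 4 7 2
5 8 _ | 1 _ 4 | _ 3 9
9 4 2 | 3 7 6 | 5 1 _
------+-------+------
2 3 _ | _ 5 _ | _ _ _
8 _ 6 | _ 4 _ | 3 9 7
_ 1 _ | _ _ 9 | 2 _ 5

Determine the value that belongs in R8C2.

Row 8 already contains {3, 4, 6, 7, 8, 9}.
Column 2 already contains {1, 3, 4, 6, 7, 8, 9}.
Its 3×3 block (box 7) already contains {1, 2, 3, 6, 8}.
The only value from 1–9 not eliminated is 5, so R8C2 = 5.

5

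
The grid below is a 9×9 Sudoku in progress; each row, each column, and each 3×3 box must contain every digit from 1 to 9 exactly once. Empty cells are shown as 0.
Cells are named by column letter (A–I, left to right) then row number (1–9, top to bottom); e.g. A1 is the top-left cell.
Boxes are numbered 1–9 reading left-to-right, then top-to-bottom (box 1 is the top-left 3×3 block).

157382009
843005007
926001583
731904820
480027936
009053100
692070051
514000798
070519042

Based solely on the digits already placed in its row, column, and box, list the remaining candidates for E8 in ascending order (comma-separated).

3,6

Row 8 already contains {1, 4, 5, 7, 8, 9}.
Column E already contains {1, 2, 5, 7, 8}.
Its 3×3 block (box 8) already contains {1, 5, 7, 9}.
Removing those from 1–9 leaves {3, 6} as the candidates for E8.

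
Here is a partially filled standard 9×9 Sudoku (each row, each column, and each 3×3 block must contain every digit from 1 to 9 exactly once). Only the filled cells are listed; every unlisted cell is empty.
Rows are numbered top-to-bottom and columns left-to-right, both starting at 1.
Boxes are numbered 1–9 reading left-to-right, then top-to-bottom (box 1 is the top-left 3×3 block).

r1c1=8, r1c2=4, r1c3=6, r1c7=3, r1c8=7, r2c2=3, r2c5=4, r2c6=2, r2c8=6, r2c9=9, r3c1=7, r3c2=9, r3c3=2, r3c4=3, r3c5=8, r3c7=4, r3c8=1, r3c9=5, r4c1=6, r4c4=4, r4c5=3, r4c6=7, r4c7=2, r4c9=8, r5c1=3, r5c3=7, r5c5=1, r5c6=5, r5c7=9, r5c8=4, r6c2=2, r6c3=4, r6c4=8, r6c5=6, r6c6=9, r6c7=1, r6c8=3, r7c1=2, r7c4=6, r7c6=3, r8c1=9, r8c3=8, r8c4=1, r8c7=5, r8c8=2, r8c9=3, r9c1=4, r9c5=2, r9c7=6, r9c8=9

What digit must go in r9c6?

8

Row 9 already contains {2, 4, 6, 9}.
Column 6 already contains {2, 3, 5, 7, 9}.
Its 3×3 block (box 8) already contains {1, 2, 3, 6}.
The only value from 1–9 not eliminated is 8, so r9c6 = 8.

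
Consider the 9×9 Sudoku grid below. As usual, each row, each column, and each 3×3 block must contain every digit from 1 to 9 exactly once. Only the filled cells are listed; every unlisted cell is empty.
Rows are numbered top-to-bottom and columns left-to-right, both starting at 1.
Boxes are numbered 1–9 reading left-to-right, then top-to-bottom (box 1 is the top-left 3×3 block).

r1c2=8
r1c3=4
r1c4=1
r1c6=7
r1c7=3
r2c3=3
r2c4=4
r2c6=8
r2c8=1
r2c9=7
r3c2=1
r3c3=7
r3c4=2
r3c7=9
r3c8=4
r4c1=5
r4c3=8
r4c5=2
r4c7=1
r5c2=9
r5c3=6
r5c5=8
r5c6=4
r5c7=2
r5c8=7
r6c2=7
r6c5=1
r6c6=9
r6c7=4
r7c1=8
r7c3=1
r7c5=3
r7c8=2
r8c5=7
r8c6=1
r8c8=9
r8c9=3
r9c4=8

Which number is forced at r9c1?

7

Cell r9c1 itself could take any of {2, 3, 4, 6, 7, 9} by direct elimination.
Consider where 7 can go in column 1.
r1c1 is out (row 1 already has a 7). r2c1 is out (row 2 already has a 7). r3c1 is out (row 3 already has a 7). r5c1 is out (row 5 already has a 7). The remaining empty cells in column 1 are similarly blocked.
So the only cell in column 1 that can hold 7 is r9c1.
Therefore r9c1 = 7.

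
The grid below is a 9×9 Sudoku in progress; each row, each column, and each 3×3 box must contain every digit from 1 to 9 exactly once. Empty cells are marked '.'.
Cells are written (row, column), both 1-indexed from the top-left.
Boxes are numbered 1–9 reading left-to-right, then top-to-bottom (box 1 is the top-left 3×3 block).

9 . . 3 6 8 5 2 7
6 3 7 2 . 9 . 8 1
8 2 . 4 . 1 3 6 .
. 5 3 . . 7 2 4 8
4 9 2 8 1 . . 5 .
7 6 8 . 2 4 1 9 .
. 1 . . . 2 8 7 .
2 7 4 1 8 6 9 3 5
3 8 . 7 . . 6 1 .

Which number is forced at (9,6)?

Row 9 already contains {1, 3, 6, 7, 8}.
Column 6 already contains {1, 2, 4, 6, 7, 8, 9}.
Its 3×3 block (box 8) already contains {1, 2, 6, 7, 8}.
The only value from 1–9 not eliminated is 5, so (9,6) = 5.

5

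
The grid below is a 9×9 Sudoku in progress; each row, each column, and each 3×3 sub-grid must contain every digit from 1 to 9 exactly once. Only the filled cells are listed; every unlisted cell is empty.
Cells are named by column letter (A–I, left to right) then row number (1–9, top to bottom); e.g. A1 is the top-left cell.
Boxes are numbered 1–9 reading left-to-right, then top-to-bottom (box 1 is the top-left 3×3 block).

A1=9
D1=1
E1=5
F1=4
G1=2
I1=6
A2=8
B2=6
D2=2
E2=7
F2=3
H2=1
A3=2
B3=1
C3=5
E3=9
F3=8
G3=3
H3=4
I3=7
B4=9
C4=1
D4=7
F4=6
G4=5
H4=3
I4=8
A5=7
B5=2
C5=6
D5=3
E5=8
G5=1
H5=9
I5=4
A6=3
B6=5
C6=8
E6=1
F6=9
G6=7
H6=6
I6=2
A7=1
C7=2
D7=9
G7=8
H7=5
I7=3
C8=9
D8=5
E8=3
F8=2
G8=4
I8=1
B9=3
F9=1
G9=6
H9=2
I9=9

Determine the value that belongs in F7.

Row 7 already contains {1, 2, 3, 5, 8, 9}.
Column F already contains {1, 2, 3, 4, 6, 8, 9}.
Its 3×3 block (box 8) already contains {1, 2, 3, 5, 9}.
The only value from 1–9 not eliminated is 7, so F7 = 7.

7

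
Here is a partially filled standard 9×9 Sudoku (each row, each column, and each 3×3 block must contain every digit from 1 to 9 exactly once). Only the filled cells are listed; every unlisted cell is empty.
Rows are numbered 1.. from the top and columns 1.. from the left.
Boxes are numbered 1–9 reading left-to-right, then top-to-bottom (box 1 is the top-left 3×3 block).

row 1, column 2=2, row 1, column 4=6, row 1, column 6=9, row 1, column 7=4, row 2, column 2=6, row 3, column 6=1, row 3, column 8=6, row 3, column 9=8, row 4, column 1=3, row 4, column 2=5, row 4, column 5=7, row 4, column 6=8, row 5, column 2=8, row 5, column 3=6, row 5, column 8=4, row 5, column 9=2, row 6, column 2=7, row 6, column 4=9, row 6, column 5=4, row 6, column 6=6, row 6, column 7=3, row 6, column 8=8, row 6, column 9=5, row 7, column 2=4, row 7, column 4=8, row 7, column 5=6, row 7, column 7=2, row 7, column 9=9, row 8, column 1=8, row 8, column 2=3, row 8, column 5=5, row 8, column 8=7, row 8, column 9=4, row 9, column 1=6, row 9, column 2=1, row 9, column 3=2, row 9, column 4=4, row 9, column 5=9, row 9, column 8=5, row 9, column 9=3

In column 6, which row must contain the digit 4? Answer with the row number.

2

Consider where 4 can go in column 6.
row 5, column 6 is out (row 5 already has a 4).
row 7, column 6 is out (row 7 already has a 4).
row 8, column 6 is out (row 8 already has a 4).
row 9, column 6 is out (row 9 already has a 4).
So the only cell in column 6 that can hold 4 is row 2, column 6.
That is row 2.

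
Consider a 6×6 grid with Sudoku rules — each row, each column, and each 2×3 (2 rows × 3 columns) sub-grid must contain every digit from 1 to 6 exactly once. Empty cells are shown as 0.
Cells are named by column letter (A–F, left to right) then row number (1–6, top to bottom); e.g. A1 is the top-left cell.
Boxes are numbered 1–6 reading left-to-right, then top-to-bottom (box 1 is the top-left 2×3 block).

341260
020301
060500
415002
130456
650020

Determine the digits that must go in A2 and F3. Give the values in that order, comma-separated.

5,4

For A2:
  Row 2 already contains {1, 2, 3}.
  Column A already contains {1, 3, 4, 6}.
  Its 2×3 block (box 1) already contains {1, 2, 3, 4}.
  The only value from 1–6 not eliminated is 5, so A2 = 5.
For F3:
  Consider where 4 can go in column F.
  F1 is out (row 1 already has a 4).
  F6 is out (box 6 already has a 4).
  So the only cell in column F that can hold 4 is F3.
  So F3 = 4.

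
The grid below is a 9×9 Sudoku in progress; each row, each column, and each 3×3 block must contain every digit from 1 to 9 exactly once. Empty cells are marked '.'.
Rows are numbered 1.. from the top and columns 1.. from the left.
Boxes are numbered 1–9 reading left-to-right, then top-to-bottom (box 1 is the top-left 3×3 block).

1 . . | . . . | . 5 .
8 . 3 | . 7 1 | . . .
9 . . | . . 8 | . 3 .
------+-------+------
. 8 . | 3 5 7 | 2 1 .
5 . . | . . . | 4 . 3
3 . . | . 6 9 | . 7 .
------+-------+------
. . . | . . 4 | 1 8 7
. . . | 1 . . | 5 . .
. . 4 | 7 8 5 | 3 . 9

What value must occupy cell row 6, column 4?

Cell row 6, column 4 itself could take any of {2, 4, 8} by direct elimination.
Consider where 4 can go in box 5.
row 5, column 4 is out (row 5 already has a 4).
row 5, column 5 is out (row 5 already has a 4).
row 5, column 6 is out (row 5 already has a 4).
So the only cell in box 5 that can hold 4 is row 6, column 4.
Therefore row 6, column 4 = 4.

4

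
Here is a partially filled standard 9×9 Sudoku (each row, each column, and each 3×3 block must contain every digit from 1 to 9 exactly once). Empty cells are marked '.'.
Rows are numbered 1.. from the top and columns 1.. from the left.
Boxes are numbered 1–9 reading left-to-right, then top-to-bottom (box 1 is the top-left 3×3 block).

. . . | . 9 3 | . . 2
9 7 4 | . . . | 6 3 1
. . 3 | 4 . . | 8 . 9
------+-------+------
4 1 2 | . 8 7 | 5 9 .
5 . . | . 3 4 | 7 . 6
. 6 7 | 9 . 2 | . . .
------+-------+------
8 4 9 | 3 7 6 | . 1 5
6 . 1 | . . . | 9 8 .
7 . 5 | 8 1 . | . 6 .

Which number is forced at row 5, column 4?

Row 5 already contains {3, 4, 5, 6, 7}.
Column 4 already contains {3, 4, 8, 9}.
Its 3×3 block (box 5) already contains {2, 3, 4, 7, 8, 9}.
The only value from 1–9 not eliminated is 1, so row 5, column 4 = 1.

1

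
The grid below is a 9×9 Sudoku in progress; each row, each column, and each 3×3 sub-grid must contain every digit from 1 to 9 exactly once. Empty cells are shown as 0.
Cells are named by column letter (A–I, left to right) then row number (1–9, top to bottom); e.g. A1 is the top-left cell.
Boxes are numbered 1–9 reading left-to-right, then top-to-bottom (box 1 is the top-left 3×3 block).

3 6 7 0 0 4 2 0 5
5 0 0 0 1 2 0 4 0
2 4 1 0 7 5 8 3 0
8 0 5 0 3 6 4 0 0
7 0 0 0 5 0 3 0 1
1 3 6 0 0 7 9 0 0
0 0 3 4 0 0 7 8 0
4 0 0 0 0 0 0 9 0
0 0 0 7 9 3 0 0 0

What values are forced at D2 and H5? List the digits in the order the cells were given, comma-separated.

3,6

For D2:
  Consider where 3 can go in box 2.
  D1 is out (row 1 already has a 3).
  E1 is out (row 1 already has a 3).
  D3 is out (row 3 already has a 3).
  So the only cell in box 2 that can hold 3 is D2.
  So D2 = 3.
For H5:
  Consider where 6 can go in box 6.
  H4 is out (row 4 already has a 6).
  I4 is out (row 4 already has a 6).
  H6 is out (row 6 already has a 6).
  I6 is out (row 6 already has a 6).
  So the only cell in box 6 that can hold 6 is H5.
  So H5 = 6.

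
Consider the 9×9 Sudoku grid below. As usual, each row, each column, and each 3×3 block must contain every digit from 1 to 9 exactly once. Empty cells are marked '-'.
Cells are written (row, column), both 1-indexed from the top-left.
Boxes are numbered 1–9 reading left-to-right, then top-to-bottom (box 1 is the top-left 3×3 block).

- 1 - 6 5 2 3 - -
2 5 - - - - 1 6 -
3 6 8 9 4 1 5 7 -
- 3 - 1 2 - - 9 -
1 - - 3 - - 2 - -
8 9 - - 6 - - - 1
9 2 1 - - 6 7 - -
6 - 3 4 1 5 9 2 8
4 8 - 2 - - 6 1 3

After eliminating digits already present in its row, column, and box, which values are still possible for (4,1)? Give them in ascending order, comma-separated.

5,7

Row 4 already contains {1, 2, 3, 9}.
Column 1 already contains {1, 2, 3, 4, 6, 8, 9}.
Its 3×3 block (box 4) already contains {1, 3, 8, 9}.
Removing those from 1–9 leaves {5, 7} as the candidates for (4,1).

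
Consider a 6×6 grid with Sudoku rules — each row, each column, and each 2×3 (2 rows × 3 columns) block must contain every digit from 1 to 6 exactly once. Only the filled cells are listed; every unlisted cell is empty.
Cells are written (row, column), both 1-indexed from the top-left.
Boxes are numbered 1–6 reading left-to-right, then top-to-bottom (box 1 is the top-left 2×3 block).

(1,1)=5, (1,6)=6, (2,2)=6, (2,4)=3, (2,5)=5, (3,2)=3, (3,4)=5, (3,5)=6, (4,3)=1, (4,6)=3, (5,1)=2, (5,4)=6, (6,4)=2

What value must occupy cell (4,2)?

Cell (4,2) itself could take any of {2, 4, 5} by direct elimination.
Consider where 5 can go in box 3.
(3,1) is out (row 3 already has a 5).
(3,3) is out (row 3 already has a 5).
(4,1) is out (column 1 already has a 5).
So the only cell in box 3 that can hold 5 is (4,2).
Therefore (4,2) = 5.

5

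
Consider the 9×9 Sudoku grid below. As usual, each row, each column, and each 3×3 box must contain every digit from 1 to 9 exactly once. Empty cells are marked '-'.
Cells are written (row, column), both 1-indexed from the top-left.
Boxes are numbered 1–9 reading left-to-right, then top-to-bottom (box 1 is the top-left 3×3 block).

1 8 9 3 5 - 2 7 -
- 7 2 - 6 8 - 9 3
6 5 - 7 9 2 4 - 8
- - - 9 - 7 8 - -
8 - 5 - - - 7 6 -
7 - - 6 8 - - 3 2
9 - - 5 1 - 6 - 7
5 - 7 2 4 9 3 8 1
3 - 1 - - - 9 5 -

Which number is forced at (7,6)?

3

Row 7 already contains {1, 5, 6, 7, 9}.
Column 6 already contains {2, 7, 8, 9}.
Its 3×3 block (box 8) already contains {1, 2, 4, 5, 9}.
The only value from 1–9 not eliminated is 3, so (7,6) = 3.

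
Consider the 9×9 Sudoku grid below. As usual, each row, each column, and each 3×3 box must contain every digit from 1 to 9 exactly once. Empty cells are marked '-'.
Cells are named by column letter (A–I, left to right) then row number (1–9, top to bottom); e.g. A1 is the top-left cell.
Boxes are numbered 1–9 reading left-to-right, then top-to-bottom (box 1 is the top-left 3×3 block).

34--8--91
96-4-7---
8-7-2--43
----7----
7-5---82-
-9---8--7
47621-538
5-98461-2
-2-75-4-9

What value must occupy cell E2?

Row 2 already contains {4, 6, 7, 9}.
Column E already contains {1, 2, 4, 5, 7, 8}.
Its 3×3 block (box 2) already contains {2, 4, 7, 8}.
The only value from 1–9 not eliminated is 3, so E2 = 3.

3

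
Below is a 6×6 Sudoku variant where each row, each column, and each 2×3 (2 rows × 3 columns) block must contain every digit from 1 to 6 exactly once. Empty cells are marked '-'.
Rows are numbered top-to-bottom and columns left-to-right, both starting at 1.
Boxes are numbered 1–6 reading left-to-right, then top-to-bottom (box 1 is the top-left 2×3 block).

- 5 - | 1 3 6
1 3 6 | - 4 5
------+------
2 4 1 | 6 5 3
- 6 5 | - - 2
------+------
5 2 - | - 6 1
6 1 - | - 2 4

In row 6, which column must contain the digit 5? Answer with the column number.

4

Consider where 5 can go in row 6.
r6c3 is out (column 3 already has a 5).
So the only cell in row 6 that can hold 5 is r6c4.
That is column 4.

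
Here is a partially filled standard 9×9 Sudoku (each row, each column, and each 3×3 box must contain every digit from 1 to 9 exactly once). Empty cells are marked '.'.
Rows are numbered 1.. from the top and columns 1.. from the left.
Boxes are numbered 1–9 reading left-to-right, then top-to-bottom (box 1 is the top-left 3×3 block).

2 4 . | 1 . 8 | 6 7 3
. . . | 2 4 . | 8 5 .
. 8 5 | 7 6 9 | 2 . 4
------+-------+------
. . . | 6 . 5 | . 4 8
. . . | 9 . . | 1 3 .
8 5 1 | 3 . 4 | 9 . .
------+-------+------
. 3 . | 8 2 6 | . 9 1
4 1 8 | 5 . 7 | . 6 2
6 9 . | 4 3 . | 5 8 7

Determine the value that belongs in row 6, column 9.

6

Row 6 already contains {1, 3, 4, 5, 8, 9}.
Column 9 already contains {1, 2, 3, 4, 7, 8}.
Its 3×3 block (box 6) already contains {1, 3, 4, 8, 9}.
The only value from 1–9 not eliminated is 6, so row 6, column 9 = 6.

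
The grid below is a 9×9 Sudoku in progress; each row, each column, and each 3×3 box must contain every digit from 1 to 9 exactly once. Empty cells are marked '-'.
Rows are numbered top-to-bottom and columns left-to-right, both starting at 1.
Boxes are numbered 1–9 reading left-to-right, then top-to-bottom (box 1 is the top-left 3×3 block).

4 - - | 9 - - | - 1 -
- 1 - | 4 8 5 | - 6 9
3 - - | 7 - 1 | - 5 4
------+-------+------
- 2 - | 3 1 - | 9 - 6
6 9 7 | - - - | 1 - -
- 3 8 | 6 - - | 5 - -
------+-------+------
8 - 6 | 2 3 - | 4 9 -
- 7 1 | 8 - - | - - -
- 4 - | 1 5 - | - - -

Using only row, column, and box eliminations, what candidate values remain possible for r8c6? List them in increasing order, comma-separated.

Row 8 already contains {1, 7, 8}.
Column 6 already contains {1, 5}.
Its 3×3 block (box 8) already contains {1, 2, 3, 5, 8}.
Removing those from 1–9 leaves {4, 6, 9} as the candidates for r8c6.

4,6,9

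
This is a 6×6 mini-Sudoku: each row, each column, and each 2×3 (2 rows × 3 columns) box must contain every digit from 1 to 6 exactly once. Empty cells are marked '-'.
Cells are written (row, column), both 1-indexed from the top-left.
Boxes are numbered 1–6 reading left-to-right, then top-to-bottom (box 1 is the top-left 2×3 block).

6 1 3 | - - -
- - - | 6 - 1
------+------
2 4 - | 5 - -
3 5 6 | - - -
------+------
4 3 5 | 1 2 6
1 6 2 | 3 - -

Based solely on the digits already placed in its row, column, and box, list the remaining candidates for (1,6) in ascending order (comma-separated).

Row 1 already contains {1, 3, 6}.
Column 6 already contains {1, 6}.
Its 2×3 block (box 2) already contains {1, 6}.
Removing those from 1–6 leaves {2, 4, 5} as the candidates for (1,6).

2,4,5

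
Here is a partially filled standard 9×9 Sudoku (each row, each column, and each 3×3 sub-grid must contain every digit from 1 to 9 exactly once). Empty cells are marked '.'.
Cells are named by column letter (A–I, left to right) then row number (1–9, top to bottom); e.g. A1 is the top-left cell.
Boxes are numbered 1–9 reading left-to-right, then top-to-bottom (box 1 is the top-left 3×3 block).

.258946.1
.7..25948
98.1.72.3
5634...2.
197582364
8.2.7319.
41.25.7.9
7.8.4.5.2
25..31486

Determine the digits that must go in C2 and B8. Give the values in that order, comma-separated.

For C2:
  Consider where 1 can go in row 2.
  A2 is out (column A already has a 1).
  D2 is out (column D already has a 1).
  So the only cell in row 2 that can hold 1 is C2.
  So C2 = 1.
For B8:
  Row 8 already contains {2, 4, 5, 7, 8}.
  Column B already contains {1, 2, 5, 6, 7, 8, 9}.
  Its 3×3 block (box 7) already contains {1, 2, 4, 5, 7, 8}.
  The only value from 1–9 not eliminated is 3, so B8 = 3.

1,3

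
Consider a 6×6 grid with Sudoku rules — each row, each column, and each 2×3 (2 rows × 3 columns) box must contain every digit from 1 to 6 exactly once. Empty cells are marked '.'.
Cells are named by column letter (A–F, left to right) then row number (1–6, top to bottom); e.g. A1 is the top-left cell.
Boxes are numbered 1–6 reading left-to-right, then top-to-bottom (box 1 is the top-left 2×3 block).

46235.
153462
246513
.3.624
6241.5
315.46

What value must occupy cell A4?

5

Row 4 already contains {2, 3, 4, 6}.
Column A already contains {1, 2, 3, 4, 6}.
Its 2×3 block (box 3) already contains {2, 3, 4, 6}.
The only value from 1–6 not eliminated is 5, so A4 = 5.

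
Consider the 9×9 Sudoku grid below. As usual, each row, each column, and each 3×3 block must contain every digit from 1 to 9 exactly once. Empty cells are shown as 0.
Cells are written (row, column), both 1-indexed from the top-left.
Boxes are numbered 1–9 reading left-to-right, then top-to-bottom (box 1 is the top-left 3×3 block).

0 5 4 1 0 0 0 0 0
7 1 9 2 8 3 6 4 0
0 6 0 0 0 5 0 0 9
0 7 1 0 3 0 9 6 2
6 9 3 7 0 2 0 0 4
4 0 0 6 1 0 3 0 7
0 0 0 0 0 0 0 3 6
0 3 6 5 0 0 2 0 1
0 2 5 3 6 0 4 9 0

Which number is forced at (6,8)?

5

Cell (6,8) itself could take any of {5, 8} by direct elimination.
Consider where 5 can go in row 6.
(6,2) is out (column 2 already has a 5).
(6,3) is out (column 3 already has a 5).
(6,6) is out (column 6 already has a 5).
So the only cell in row 6 that can hold 5 is (6,8).
Therefore (6,8) = 5.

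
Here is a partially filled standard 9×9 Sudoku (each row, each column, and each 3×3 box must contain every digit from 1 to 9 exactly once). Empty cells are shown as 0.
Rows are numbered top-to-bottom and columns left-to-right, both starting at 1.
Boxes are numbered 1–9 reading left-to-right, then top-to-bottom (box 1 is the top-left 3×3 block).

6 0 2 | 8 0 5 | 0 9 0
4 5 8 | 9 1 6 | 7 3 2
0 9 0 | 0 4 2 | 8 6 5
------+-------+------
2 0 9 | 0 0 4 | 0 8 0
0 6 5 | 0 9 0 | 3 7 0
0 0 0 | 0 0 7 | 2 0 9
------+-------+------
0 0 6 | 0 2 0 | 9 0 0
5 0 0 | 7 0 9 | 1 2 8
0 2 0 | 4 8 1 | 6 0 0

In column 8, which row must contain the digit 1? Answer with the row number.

Consider where 1 can go in column 8.
r7c8 is out (box 9 already has a 1).
r9c8 is out (row 9 already has a 1).
So the only cell in column 8 that can hold 1 is r6c8.
That is row 6.

6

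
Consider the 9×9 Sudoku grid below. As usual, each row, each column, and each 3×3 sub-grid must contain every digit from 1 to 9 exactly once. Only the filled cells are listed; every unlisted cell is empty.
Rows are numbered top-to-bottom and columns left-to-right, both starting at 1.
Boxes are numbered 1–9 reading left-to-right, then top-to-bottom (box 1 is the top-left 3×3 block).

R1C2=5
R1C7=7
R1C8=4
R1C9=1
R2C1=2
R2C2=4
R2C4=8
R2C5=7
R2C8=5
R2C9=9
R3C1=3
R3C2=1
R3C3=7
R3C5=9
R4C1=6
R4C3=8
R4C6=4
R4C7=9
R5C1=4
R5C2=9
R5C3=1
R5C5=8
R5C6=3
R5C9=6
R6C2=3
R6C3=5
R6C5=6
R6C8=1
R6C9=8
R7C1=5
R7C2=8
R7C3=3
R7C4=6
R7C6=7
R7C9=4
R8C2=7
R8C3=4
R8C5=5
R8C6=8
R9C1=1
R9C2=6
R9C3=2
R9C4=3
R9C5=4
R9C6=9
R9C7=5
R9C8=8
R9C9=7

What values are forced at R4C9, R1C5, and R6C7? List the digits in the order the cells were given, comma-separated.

5,3,4

For R4C9:
  Consider where 5 can go in box 6.
  R4C8 is out (column 8 already has a 5).
  R5C7 is out (column 7 already has a 5).
  R5C8 is out (column 8 already has a 5).
  R6C7 is out (row 6 already has a 5).
  So the only cell in box 6 that can hold 5 is R4C9.
  So R4C9 = 5.
For R1C5:
  Consider where 3 can go in column 5.
  R4C5 is out (box 5 already has a 3).
  R7C5 is out (row 7 already has a 3).
  So the only cell in column 5 that can hold 3 is R1C5.
  So R1C5 = 3.
For R6C7:
  Consider where 4 can go in box 6.
  R4C8 is out (row 4 already has a 4).
  R4C9 is out (row 4 already has a 4).
  R5C7 is out (row 5 already has a 4).
  R5C8 is out (row 5 already has a 4).
  So the only cell in box 6 that can hold 4 is R6C7.
  So R6C7 = 4.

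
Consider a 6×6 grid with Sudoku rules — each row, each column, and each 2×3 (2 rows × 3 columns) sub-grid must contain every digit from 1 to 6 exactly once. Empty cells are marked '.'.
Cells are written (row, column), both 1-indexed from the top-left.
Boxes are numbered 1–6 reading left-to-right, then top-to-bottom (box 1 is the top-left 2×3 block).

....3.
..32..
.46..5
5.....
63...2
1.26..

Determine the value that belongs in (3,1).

3

Cell (3,1) itself could take any of {2, 3} by direct elimination.
Consider where 3 can go in box 3.
(4,2) is out (column 2 already has a 3).
(4,3) is out (column 3 already has a 3).
So the only cell in box 3 that can hold 3 is (3,1).
Therefore (3,1) = 3.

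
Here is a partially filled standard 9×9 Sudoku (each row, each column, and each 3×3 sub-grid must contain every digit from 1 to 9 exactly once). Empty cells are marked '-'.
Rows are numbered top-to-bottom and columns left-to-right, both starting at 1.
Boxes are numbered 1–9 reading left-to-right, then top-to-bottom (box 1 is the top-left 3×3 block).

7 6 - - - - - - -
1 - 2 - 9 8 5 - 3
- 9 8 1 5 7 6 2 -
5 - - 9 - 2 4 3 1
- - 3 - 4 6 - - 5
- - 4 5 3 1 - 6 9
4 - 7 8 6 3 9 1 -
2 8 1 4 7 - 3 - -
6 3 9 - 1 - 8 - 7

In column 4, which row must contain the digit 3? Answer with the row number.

1

Consider where 3 can go in column 4.
R2C4 is out (row 2 already has a 3).
R5C4 is out (row 5 already has a 3).
R9C4 is out (row 9 already has a 3).
So the only cell in column 4 that can hold 3 is R1C4.
That is row 1.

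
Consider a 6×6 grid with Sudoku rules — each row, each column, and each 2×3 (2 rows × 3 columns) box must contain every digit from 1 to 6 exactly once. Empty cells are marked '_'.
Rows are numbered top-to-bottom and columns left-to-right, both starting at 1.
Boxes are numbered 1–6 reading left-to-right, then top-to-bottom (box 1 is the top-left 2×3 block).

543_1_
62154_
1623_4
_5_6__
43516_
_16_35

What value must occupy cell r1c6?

6

Cell r1c6 itself could take any of {2, 6} by direct elimination.
Consider where 6 can go in box 2.
r1c4 is out (column 4 already has a 6).
r2c6 is out (row 2 already has a 6).
So the only cell in box 2 that can hold 6 is r1c6.
Therefore r1c6 = 6.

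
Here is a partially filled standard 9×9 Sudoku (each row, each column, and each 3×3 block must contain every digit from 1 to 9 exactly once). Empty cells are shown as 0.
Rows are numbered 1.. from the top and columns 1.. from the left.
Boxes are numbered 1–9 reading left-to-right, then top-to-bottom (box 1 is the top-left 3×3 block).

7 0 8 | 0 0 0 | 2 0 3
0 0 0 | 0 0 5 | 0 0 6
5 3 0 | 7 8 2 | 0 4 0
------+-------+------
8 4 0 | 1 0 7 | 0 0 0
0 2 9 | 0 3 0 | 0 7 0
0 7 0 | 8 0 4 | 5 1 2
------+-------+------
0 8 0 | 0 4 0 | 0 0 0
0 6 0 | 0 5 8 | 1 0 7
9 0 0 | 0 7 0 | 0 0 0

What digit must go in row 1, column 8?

Cell row 1, column 8 itself could take any of {5, 9} by direct elimination.
Consider where 5 can go in box 3.
row 2, column 7 is out (row 2 already has a 5).
row 2, column 8 is out (row 2 already has a 5).
row 3, column 7 is out (row 3 already has a 5).
row 3, column 9 is out (row 3 already has a 5).
So the only cell in box 3 that can hold 5 is row 1, column 8.
Therefore row 1, column 8 = 5.

5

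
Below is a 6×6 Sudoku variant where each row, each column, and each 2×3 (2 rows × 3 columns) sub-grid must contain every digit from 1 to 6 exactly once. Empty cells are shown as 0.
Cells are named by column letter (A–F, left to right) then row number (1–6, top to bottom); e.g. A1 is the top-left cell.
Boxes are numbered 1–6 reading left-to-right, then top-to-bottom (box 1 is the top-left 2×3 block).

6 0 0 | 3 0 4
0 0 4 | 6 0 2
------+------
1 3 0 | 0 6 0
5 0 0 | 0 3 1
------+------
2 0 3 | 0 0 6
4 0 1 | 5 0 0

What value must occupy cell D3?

Cell D3 itself could take any of {2, 4} by direct elimination.
Consider where 4 can go in row 3.
C3 is out (column C already has a 4).
F3 is out (column F already has a 4).
So the only cell in row 3 that can hold 4 is D3.
Therefore D3 = 4.

4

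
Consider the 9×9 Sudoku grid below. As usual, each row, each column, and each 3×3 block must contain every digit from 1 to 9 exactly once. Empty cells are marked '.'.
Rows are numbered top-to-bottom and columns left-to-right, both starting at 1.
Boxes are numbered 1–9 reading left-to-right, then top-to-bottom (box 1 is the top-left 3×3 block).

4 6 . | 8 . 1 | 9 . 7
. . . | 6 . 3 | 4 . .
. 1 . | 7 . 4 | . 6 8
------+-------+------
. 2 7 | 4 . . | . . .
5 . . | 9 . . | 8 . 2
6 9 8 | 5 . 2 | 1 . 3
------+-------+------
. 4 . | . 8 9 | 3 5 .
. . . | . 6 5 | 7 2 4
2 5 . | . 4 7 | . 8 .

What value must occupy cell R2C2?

Cell R2C2 itself could take any of {7, 8} by direct elimination.
Consider where 7 can go in column 2.
R5C2 is out (box 4 already has a 7).
R8C2 is out (row 8 already has a 7).
So the only cell in column 2 that can hold 7 is R2C2.
Therefore R2C2 = 7.

7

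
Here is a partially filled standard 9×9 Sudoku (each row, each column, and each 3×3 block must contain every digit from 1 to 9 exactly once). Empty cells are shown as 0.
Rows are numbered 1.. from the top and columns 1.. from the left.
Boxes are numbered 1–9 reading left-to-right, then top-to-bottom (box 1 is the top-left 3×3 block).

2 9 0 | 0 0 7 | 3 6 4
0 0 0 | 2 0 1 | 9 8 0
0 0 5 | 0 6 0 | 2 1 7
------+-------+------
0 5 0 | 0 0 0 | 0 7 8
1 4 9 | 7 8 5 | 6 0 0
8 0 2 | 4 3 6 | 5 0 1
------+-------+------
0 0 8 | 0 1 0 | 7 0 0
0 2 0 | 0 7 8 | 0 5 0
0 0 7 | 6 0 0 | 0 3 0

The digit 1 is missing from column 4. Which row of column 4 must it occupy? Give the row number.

4

Consider where 1 can go in column 4.
row 1, column 4 is out (box 2 already has a 1).
row 3, column 4 is out (row 3 already has a 1).
row 7, column 4 is out (row 7 already has a 1).
row 8, column 4 is out (box 8 already has a 1).
So the only cell in column 4 that can hold 1 is row 4, column 4.
That is row 4.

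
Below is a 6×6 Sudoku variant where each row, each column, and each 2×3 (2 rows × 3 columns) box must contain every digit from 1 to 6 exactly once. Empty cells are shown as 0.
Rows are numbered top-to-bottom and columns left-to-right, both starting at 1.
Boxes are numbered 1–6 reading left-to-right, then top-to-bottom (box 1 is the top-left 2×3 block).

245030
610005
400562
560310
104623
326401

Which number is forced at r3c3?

Cell r3c3 itself could take any of {1, 3} by direct elimination.
Consider where 1 can go in row 3.
r3c2 is out (column 2 already has a 1).
So the only cell in row 3 that can hold 1 is r3c3.
Therefore r3c3 = 1.

1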